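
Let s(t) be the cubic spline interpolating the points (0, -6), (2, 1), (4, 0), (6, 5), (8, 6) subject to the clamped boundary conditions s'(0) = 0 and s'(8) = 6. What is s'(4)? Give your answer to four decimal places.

0.8571

Let m_i = s''(x_i). Step sizes h_i = 2, 2, 2, 2; slopes of the chords Δ_i = (y_(i+1) - y_i)/h_i = 7/2, -1/2, 5/2, 1/2.
  2·m_0 + 8·m_1 + 2·m_2 = 6(Δ_1 - Δ_0) = -24
  2·m_1 + 8·m_2 + 2·m_3 = 6(Δ_2 - Δ_1) = 18
  2·m_2 + 8·m_3 + 2·m_4 = 6(Δ_3 - Δ_2) = -12
Clamped end conditions give two more equations: 2h_0·m_0 + h_0·m_1 = 6(Δ_0 - s'(0)) = 21 and h_3·m_3 + 2h_3·m_4 = 6(s'(8) - Δ_3) = 33.
Forward elimination and back-substitution give m_0 = 237/28, m_1 = -45/7, m_2 = 21/4, m_3 = -39/7, m_4 = 309/28.
On [4, 6], s'(t) = b_2 + 2c_2·(t - 4) + 3d_2·(t - 4)² with b_2 = Δ_2 - h_2(2m_2 + m_3)/6 = 6/7, c_2 = m_2/2 = 21/8, d_2 = (m_3 - m_2)/(6h_2) = -101/112. So s'(4) = 6/7.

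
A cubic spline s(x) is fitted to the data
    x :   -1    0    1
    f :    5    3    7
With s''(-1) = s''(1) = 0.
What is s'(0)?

Put m_i = s'' at the i-th knot. Here h = (1, 1) and Δ = (-2, 4), so the interior equations h_(i-1)·m_(i-1) + 2(h_(i-1)+h_i)·m_i + h_i·m_(i+1) = 6(Δ_i − Δ_(i-1)) read
  1·m_0 + 4·m_1 + 1·m_2 = 6(Δ_1 - Δ_0) = 36
Natural end conditions: m_0 = m_2 = 0.
Hence m_0 = 0, m_1 = 9, m_2 = 0.
On [0, 1], s'(x) = b_1 + 2c_1·x + 3d_1·x² with b_1 = Δ_1 - h_1(2m_1 + m_2)/6 = 1, c_1 = m_1/2 = 9/2, d_1 = (m_2 - m_1)/(6h_1) = -3/2. So s'(0) = 1.

1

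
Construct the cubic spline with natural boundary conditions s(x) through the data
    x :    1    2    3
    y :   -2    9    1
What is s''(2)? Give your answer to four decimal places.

Put M_i = s'' at the i-th knot. Here h = (1, 1) and Δ = (11, -8), so the interior equations h_(i-1)·M_(i-1) + 2(h_(i-1)+h_i)·M_i + h_i·M_(i+1) = 6(Δ_i − Δ_(i-1)) read
  1·M_0 + 4·M_1 + 1·M_2 = 6(Δ_1 - Δ_0) = -114
Natural end conditions: M_0 = M_2 = 0.
Solving: M_0 = 0, M_1 = -57/2, M_2 = 0.

-28.5000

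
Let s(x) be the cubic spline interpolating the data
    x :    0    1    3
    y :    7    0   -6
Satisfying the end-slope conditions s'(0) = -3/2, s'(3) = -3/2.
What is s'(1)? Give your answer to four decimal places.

-7.7500

Put σ_i = s'' at the i-th knot. Here h = (1, 2) and Δ = (-7, -3), so the interior equations h_(i-1)·σ_(i-1) + 2(h_(i-1)+h_i)·σ_i + h_i·σ_(i+1) = 6(Δ_i − Δ_(i-1)) read
  1·σ_0 + 6·σ_1 + 2·σ_2 = 6(Δ_1 - Δ_0) = 24
Clamped end conditions give two more equations: 2h_0·σ_0 + h_0·σ_1 = 6(Δ_0 - s'(0)) = -33 and h_1·σ_1 + 2h_1·σ_2 = 6(s'(3) - Δ_1) = 9.
Hence σ_0 = -41/2, σ_1 = 8, σ_2 = -7/4.
On [1, 3], s'(x) = b_1 + 2c_1·(x - 1) + 3d_1·(x - 1)² with b_1 = Δ_1 - h_1(2σ_1 + σ_2)/6 = -31/4, c_1 = σ_1/2 = 4, d_1 = (σ_2 - σ_1)/(6h_1) = -13/16. So s'(1) = -31/4.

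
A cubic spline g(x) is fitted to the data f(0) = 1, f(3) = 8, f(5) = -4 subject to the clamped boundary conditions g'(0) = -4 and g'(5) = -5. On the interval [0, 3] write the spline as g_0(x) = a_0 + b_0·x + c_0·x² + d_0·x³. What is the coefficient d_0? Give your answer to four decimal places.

-1.1519

Write m_i for g''(x_i). With h_i = 3, 2 and divided differences Δ_i = 7/3, -6, the continuity of g' gives the tridiagonal system
  3·m_0 + 10·m_1 + 2·m_2 = 6(Δ_1 - Δ_0) = -50
Clamped end conditions give two more equations: 2h_0·m_0 + h_0·m_1 = 6(Δ_0 - g'(0)) = 38 and h_1·m_1 + 2h_1·m_2 = 6(g'(5) - Δ_1) = 6.
Forward elimination and back-substitution give m_0 = 167/15, m_1 = -48/5, m_2 = 63/10.
On [0, 3], with g_0(x) = a_0 + b_0·x + c_0·x² + d_0·x³: c_0 = m_0/2 = 167/30, d_0 = (m_1 - m_0)/(6h_0) = -311/270, b_0 = Δ_0 - h_0(2m_0 + m_1)/6 = -4.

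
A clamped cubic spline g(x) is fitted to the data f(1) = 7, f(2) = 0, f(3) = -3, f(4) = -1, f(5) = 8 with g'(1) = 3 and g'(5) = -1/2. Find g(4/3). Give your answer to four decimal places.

6.2242

With M_i denoting the second derivative at x_i, h_i = 1, 1, 1, 1, and Δ_i = (y_(i+1) − y_i)/h_i = -7, -3, 2, 9:
  1·M_0 + 4·M_1 + 1·M_2 = 6(Δ_1 - Δ_0) = 24
  1·M_1 + 4·M_2 + 1·M_3 = 6(Δ_2 - Δ_1) = 30
  1·M_2 + 4·M_3 + 1·M_4 = 6(Δ_3 - Δ_2) = 42
Clamped end conditions give two more equations: 2h_0·M_0 + h_0·M_1 = 6(Δ_0 - g'(1)) = -60 and h_3·M_3 + 2h_3·M_4 = 6(g'(5) - Δ_3) = -57.
Forward elimination and back-substitution give M_0 = -2125/56, M_1 = 445/28, M_2 = -13/8, M_3 = 577/28, M_4 = -2173/56.
On [1, 2], g(x) = 7 + 3·(x - 1) - 2125/112·(x - 1)² + 1005/112·(x - 1)³.
With (x - 1) = 1/3: g(4/3) = 3137/504.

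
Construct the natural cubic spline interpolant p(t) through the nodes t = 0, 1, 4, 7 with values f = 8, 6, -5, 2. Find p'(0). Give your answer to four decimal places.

Write m_i for p''(x_i). With h_i = 1, 3, 3 and divided differences Δ_i = -2, -11/3, 7/3, the continuity of p' gives the tridiagonal system
  1·m_0 + 8·m_1 + 3·m_2 = 6(Δ_1 - Δ_0) = -10
  3·m_1 + 12·m_2 + 3·m_3 = 6(Δ_2 - Δ_1) = 36
Natural end conditions: m_0 = m_3 = 0.
Forward elimination and back-substitution give m_0 = 0, m_1 = -76/29, m_2 = 106/29, m_3 = 0.
On [0, 1], p'(t) = b_0 + 2c_0·t + 3d_0·t² with b_0 = Δ_0 - h_0(2m_0 + m_1)/6 = -136/87, c_0 = m_0/2 = 0, d_0 = (m_1 - m_0)/(6h_0) = -38/87. So p'(0) = -136/87.

-1.5632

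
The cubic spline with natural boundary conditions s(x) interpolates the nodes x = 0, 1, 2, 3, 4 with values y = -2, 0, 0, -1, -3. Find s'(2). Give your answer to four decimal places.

-0.6250

Put σ_i = s'' at the i-th knot. Here h = (1, 1, 1, 1) and Δ = (2, 0, -1, -2), so the interior equations h_(i-1)·σ_(i-1) + 2(h_(i-1)+h_i)·σ_i + h_i·σ_(i+1) = 6(Δ_i − Δ_(i-1)) read
  1·σ_0 + 4·σ_1 + 1·σ_2 = 6(Δ_1 - Δ_0) = -12
  1·σ_1 + 4·σ_2 + 1·σ_3 = 6(Δ_2 - Δ_1) = -6
  1·σ_2 + 4·σ_3 + 1·σ_4 = 6(Δ_3 - Δ_2) = -6
Natural end conditions: σ_0 = σ_4 = 0.
Solving the tridiagonal system: σ_0 = 0, σ_1 = -81/28, σ_2 = -3/7, σ_3 = -39/28, σ_4 = 0.
On [2, 3], s'(x) = b_2 + 2c_2·(x - 2) + 3d_2·(x - 2)² with b_2 = Δ_2 - h_2(2σ_2 + σ_3)/6 = -5/8, c_2 = σ_2/2 = -3/14, d_2 = (σ_3 - σ_2)/(6h_2) = -9/56. So s'(2) = -5/8.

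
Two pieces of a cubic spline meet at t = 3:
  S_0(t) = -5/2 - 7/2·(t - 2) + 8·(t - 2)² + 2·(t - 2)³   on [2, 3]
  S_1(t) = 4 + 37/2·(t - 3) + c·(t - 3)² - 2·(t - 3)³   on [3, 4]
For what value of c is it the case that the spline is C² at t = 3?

S_0''(t) = 16 + 12·(t - 2), so S_0''(3) = 28. On the right, S_1''(3) = 2c, so c = 14.

14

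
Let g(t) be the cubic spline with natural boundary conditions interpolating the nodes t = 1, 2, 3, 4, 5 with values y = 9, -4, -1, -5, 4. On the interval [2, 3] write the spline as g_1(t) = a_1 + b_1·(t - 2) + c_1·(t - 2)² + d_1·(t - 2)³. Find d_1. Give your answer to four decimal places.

Let m_i = g''(x_i). Step sizes h_i = 1, 1, 1, 1; slopes of the chords Δ_i = (y_(i+1) - y_i)/h_i = -13, 3, -4, 9.
  1·m_0 + 4·m_1 + 1·m_2 = 6(Δ_1 - Δ_0) = 96
  1·m_1 + 4·m_2 + 1·m_3 = 6(Δ_2 - Δ_1) = -42
  1·m_2 + 4·m_3 + 1·m_4 = 6(Δ_3 - Δ_2) = 78
Natural end conditions: m_0 = m_4 = 0.
Hence m_0 = 0, m_1 = 843/28, m_2 = -171/7, m_3 = 717/28, m_4 = 0.
On [2, 3], with g_1(t) = a_1 + b_1·(t - 2) + c_1·(t - 2)² + d_1·(t - 2)³: c_1 = m_1/2 = 843/56, d_1 = (m_2 - m_1)/(6h_1) = -509/56, b_1 = Δ_1 - h_1(2m_1 + m_2)/6 = -83/28.

-9.0893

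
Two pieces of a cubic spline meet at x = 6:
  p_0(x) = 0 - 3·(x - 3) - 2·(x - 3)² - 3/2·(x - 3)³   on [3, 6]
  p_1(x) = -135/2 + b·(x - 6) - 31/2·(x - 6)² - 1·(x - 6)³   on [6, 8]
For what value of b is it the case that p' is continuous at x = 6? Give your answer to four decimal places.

-55.5000

p_0'(x) = -3 - 4·(x - 3) - 9/2·(x - 3)², so p_0'(6) = -111/2. On the right, p_1'(6) = b, so b = -111/2.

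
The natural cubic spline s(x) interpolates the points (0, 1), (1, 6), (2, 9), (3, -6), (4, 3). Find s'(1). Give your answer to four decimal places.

With M_i denoting the second derivative at x_i, h_i = 1, 1, 1, 1, and Δ_i = (y_(i+1) − y_i)/h_i = 5, 3, -15, 9:
  1·M_0 + 4·M_1 + 1·M_2 = 6(Δ_1 - Δ_0) = -12
  1·M_1 + 4·M_2 + 1·M_3 = 6(Δ_2 - Δ_1) = -108
  1·M_2 + 4·M_3 + 1·M_4 = 6(Δ_3 - Δ_2) = 144
Natural end conditions: M_0 = M_4 = 0.
Solving the tridiagonal system: M_0 = 0, M_1 = 99/14, M_2 = -282/7, M_3 = 645/14, M_4 = 0.
On [1, 2], s'(x) = b_1 + 2c_1·(x - 1) + 3d_1·(x - 1)² with b_1 = Δ_1 - h_1(2M_1 + M_2)/6 = 103/14, c_1 = M_1/2 = 99/28, d_1 = (M_2 - M_1)/(6h_1) = -221/28. So s'(1) = 103/14.

7.3571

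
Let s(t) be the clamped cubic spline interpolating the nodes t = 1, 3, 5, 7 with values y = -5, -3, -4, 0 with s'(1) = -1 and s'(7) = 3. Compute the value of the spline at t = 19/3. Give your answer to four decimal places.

With σ_i denoting the second derivative at x_i, h_i = 2, 2, 2, and Δ_i = (y_(i+1) − y_i)/h_i = 1, -1/2, 2:
  2·σ_0 + 8·σ_1 + 2·σ_2 = 6(Δ_1 - Δ_0) = -9
  2·σ_1 + 8·σ_2 + 2·σ_3 = 6(Δ_2 - Δ_1) = 15
Clamped end conditions give two more equations: 2h_0·σ_0 + h_0·σ_1 = 6(Δ_0 - s'(1)) = 12 and h_2·σ_2 + 2h_2·σ_3 = 6(s'(7) - Δ_2) = 6.
Hence σ_0 = 133/30, σ_1 = -43/15, σ_2 = 38/15, σ_3 = 7/30.
On [5, 7], s(t) = -4 + 7/30·(t - 5) + 19/15·(t - 5)² - 23/120·(t - 5)³.
With (t - 5) = 4/3: s(19/3) = -766/405.

-1.8914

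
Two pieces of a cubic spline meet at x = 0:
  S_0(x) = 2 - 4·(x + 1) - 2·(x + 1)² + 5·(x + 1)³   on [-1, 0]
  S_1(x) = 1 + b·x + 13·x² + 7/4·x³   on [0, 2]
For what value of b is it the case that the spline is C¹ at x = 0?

7

S_0'(x) = -4 - 4·(x + 1) + 15·(x + 1)², so S_0'(0) = 7. On the right, S_1'(0) = b, so b = 7.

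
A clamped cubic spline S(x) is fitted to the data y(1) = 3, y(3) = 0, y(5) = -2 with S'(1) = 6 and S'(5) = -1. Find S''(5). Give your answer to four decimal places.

Put σ_i = S'' at the i-th knot. Here h = (2, 2) and Δ = (-3/2, -1), so the interior equations h_(i-1)·σ_(i-1) + 2(h_(i-1)+h_i)·σ_i + h_i·σ_(i+1) = 6(Δ_i − Δ_(i-1)) read
  2·σ_0 + 8·σ_1 + 2·σ_2 = 6(Δ_1 - Δ_0) = 3
Clamped end conditions give two more equations: 2h_0·σ_0 + h_0·σ_1 = 6(Δ_0 - S'(1)) = -45 and h_1·σ_1 + 2h_1·σ_2 = 6(S'(5) - Δ_1) = 0.
Forward elimination and back-substitution give σ_0 = -107/8, σ_1 = 17/4, σ_2 = -17/8.

-2.1250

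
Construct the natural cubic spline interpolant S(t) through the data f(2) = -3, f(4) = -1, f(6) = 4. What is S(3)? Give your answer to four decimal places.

-2.2813

Write m_i for S''(x_i). With h_i = 2, 2 and divided differences Δ_i = 1, 5/2, the continuity of S' gives the tridiagonal system
  2·m_0 + 8·m_1 + 2·m_2 = 6(Δ_1 - Δ_0) = 9
Natural end conditions: m_0 = m_2 = 0.
Solving: m_0 = 0, m_1 = 9/8, m_2 = 0.
On [2, 4], S(t) = -3 + 5/8·(t - 2) + 0·(t - 2)² + 3/32·(t - 2)³.
With (t - 2) = 1: S(3) = -73/32.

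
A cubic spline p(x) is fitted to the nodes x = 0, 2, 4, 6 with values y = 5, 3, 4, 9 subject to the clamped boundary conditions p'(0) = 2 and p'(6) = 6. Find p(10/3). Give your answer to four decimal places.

3.2667

Let M_i = p''(x_i). Step sizes h_i = 2, 2, 2; slopes of the chords Δ_i = (y_(i+1) - y_i)/h_i = -1, 1/2, 5/2.
  2·M_0 + 8·M_1 + 2·M_2 = 6(Δ_1 - Δ_0) = 9
  2·M_1 + 8·M_2 + 2·M_3 = 6(Δ_2 - Δ_1) = 12
Clamped end conditions give two more equations: 2h_0·M_0 + h_0·M_1 = 6(Δ_0 - p'(0)) = -18 and h_2·M_2 + 2h_2·M_3 = 6(p'(6) - Δ_2) = 21.
Solving: M_0 = -88/15, M_1 = 41/15, M_2 = -17/30, M_3 = 83/15.
On [2, 4], p(x) = 3 - 17/15·(x - 2) + 41/30·(x - 2)² - 11/40·(x - 2)³.
With (x - 2) = 4/3: p(10/3) = 49/15.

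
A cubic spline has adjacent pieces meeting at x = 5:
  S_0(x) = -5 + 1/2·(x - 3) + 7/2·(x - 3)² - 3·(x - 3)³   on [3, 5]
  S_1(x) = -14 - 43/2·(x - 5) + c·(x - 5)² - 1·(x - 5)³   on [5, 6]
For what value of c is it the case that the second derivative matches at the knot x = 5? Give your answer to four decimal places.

-14.5000

S_0''(x) = 7 - 18·(x - 3), so S_0''(5) = -29. On the right, S_1''(5) = 2c, so c = -29/2.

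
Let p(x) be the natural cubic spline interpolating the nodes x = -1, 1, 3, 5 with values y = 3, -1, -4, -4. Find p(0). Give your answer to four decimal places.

Let M_i = p''(x_i). Step sizes h_i = 2, 2, 2; slopes of the chords Δ_i = (y_(i+1) - y_i)/h_i = -2, -3/2, 0.
  2·M_0 + 8·M_1 + 2·M_2 = 6(Δ_1 - Δ_0) = 3
  2·M_1 + 8·M_2 + 2·M_3 = 6(Δ_2 - Δ_1) = 9
Natural end conditions: M_0 = M_3 = 0.
Hence M_0 = 0, M_1 = 1/10, M_2 = 11/10, M_3 = 0.
On [-1, 1], p(x) = 3 - 61/30·(x + 1) + 0·(x + 1)² + 1/120·(x + 1)³.
With (x + 1) = 1: p(0) = 39/40.

0.9750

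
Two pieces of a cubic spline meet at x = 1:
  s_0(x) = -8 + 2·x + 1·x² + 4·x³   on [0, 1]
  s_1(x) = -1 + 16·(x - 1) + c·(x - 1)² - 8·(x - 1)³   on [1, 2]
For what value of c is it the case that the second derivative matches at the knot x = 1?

s_0''(x) = 2 + 24·x, so s_0''(1) = 26. On the right, s_1''(1) = 2c, so c = 13.

13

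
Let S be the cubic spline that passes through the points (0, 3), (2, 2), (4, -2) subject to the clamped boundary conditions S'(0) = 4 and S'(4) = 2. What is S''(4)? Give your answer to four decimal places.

With M_i denoting the second derivative at x_i, h_i = 2, 2, and Δ_i = (y_(i+1) − y_i)/h_i = -1/2, -2:
  2·M_0 + 8·M_1 + 2·M_2 = 6(Δ_1 - Δ_0) = -9
Clamped end conditions give two more equations: 2h_0·M_0 + h_0·M_1 = 6(Δ_0 - S'(0)) = -27 and h_1·M_1 + 2h_1·M_2 = 6(S'(4) - Δ_1) = 24.
Solving: M_0 = -49/8, M_1 = -5/4, M_2 = 53/8.

6.6250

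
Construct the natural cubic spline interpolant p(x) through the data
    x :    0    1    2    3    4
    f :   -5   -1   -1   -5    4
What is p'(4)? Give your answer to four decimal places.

Write M_i for p''(x_i). With h_i = 1, 1, 1, 1 and divided differences Δ_i = 4, 0, -4, 9, the continuity of p' gives the tridiagonal system
  1·M_0 + 4·M_1 + 1·M_2 = 6(Δ_1 - Δ_0) = -24
  1·M_1 + 4·M_2 + 1·M_3 = 6(Δ_2 - Δ_1) = -24
  1·M_2 + 4·M_3 + 1·M_4 = 6(Δ_3 - Δ_2) = 78
Natural end conditions: M_0 = M_4 = 0.
Hence M_0 = 0, M_1 = -93/28, M_2 = -75/7, M_3 = 621/28, M_4 = 0.
On [3, 4], p'(x) = b_3 + 2c_3·(x - 3) + 3d_3·(x - 3)² with b_3 = Δ_3 - h_3(2M_3 + M_4)/6 = 45/28, c_3 = M_3/2 = 621/56, d_3 = (M_4 - M_3)/(6h_3) = -207/56. So p'(4) = 711/56.

12.6964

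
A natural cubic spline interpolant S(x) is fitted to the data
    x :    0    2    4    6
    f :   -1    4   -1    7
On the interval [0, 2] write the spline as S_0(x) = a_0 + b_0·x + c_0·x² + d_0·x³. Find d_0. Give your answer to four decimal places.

-0.4417

Let σ_i = S''(x_i). Step sizes h_i = 2, 2, 2; slopes of the chords Δ_i = (y_(i+1) - y_i)/h_i = 5/2, -5/2, 4.
  2·σ_0 + 8·σ_1 + 2·σ_2 = 6(Δ_1 - Δ_0) = -30
  2·σ_1 + 8·σ_2 + 2·σ_3 = 6(Δ_2 - Δ_1) = 39
Natural end conditions: σ_0 = σ_3 = 0.
Hence σ_0 = 0, σ_1 = -53/10, σ_2 = 31/5, σ_3 = 0.
On [0, 2], with S_0(x) = a_0 + b_0·x + c_0·x² + d_0·x³: c_0 = σ_0/2 = 0, d_0 = (σ_1 - σ_0)/(6h_0) = -53/120, b_0 = Δ_0 - h_0(2σ_0 + σ_1)/6 = 64/15.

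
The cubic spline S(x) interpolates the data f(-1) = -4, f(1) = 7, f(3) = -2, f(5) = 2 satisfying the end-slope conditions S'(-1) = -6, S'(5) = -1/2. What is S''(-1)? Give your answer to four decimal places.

25.6333

Let M_i = S''(x_i). Step sizes h_i = 2, 2, 2; slopes of the chords Δ_i = (y_(i+1) - y_i)/h_i = 11/2, -9/2, 2.
  2·M_0 + 8·M_1 + 2·M_2 = 6(Δ_1 - Δ_0) = -60
  2·M_1 + 8·M_2 + 2·M_3 = 6(Δ_2 - Δ_1) = 39
Clamped end conditions give two more equations: 2h_0·M_0 + h_0·M_1 = 6(Δ_0 - S'(-1)) = 69 and h_2·M_2 + 2h_2·M_3 = 6(S'(5) - Δ_2) = -15.
Hence M_0 = 769/30, M_1 = -503/30, M_2 = 343/30, M_3 = -142/15.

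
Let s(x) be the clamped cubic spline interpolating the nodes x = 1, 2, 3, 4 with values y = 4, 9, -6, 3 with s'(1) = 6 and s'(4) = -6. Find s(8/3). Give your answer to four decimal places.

-2.6444

With M_i denoting the second derivative at x_i, h_i = 1, 1, 1, and Δ_i = (y_(i+1) − y_i)/h_i = 5, -15, 9:
  1·M_0 + 4·M_1 + 1·M_2 = 6(Δ_1 - Δ_0) = -120
  1·M_1 + 4·M_2 + 1·M_3 = 6(Δ_2 - Δ_1) = 144
Clamped end conditions give two more equations: 2h_0·M_0 + h_0·M_1 = 6(Δ_0 - s'(1)) = -6 and h_2·M_2 + 2h_2·M_3 = 6(s'(4) - Δ_2) = -90.
Forward elimination and back-substitution give M_0 = 118/5, M_1 = -266/5, M_2 = 346/5, M_3 = -398/5.
On [2, 3], s(x) = 9 - 44/5·(x - 2) - 133/5·(x - 2)² + 102/5·(x - 2)³.
With (x - 2) = 2/3: s(8/3) = -119/45.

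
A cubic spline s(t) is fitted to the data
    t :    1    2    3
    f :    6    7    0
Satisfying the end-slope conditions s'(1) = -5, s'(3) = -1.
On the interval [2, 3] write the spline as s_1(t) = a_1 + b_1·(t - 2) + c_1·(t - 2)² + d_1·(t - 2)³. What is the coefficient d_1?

10

With M_i denoting the second derivative at x_i, h_i = 1, 1, and Δ_i = (y_(i+1) − y_i)/h_i = 1, -7:
  1·M_0 + 4·M_1 + 1·M_2 = 6(Δ_1 - Δ_0) = -48
Clamped end conditions give two more equations: 2h_0·M_0 + h_0·M_1 = 6(Δ_0 - s'(1)) = 36 and h_1·M_1 + 2h_1·M_2 = 6(s'(3) - Δ_1) = 36.
Forward elimination and back-substitution give M_0 = 32, M_1 = -28, M_2 = 32.
On [2, 3], with s_1(t) = a_1 + b_1·(t - 2) + c_1·(t - 2)² + d_1·(t - 2)³: c_1 = M_1/2 = -14, d_1 = (M_2 - M_1)/(6h_1) = 10, b_1 = Δ_1 - h_1(2M_1 + M_2)/6 = -3.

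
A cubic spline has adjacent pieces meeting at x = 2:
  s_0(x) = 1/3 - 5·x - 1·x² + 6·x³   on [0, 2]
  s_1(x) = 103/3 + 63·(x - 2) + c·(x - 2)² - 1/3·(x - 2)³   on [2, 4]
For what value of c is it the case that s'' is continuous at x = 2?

35

s_0''(x) = -2 + 36·x, so s_0''(2) = 70. On the right, s_1''(2) = 2c, so c = 35.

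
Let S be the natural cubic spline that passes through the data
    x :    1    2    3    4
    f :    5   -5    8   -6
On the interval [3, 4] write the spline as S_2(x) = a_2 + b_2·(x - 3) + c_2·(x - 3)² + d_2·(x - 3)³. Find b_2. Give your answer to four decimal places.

Write m_i for S''(x_i). With h_i = 1, 1, 1 and divided differences Δ_i = -10, 13, -14, the continuity of S' gives the tridiagonal system
  1·m_0 + 4·m_1 + 1·m_2 = 6(Δ_1 - Δ_0) = 138
  1·m_1 + 4·m_2 + 1·m_3 = 6(Δ_2 - Δ_1) = -162
Natural end conditions: m_0 = m_3 = 0.
Solving: m_0 = 0, m_1 = 238/5, m_2 = -262/5, m_3 = 0.
On [3, 4], with S_2(x) = a_2 + b_2·(x - 3) + c_2·(x - 3)² + d_2·(x - 3)³: c_2 = m_2/2 = -131/5, d_2 = (m_3 - m_2)/(6h_2) = 131/15, b_2 = Δ_2 - h_2(2m_2 + m_3)/6 = 52/15.

3.4667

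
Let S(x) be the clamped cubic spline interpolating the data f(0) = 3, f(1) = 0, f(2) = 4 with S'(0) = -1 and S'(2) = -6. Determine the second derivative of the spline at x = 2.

Write σ_i for S''(x_i). With h_i = 1, 1 and divided differences Δ_i = -3, 4, the continuity of S' gives the tridiagonal system
  1·σ_0 + 4·σ_1 + 1·σ_2 = 6(Δ_1 - Δ_0) = 42
Clamped end conditions give two more equations: 2h_0·σ_0 + h_0·σ_1 = 6(Δ_0 - S'(0)) = -12 and h_1·σ_1 + 2h_1·σ_2 = 6(S'(2) - Δ_1) = -60.
Solving the tridiagonal system: σ_0 = -19, σ_1 = 26, σ_2 = -43.

-43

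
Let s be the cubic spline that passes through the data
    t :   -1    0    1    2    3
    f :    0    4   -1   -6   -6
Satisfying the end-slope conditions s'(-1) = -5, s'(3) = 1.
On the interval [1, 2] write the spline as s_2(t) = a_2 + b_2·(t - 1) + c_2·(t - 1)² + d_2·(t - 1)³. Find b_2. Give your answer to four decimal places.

Put m_i = s'' at the i-th knot. Here h = (1, 1, 1, 1) and Δ = (4, -5, -5, 0), so the interior equations h_(i-1)·m_(i-1) + 2(h_(i-1)+h_i)·m_i + h_i·m_(i+1) = 6(Δ_i − Δ_(i-1)) read
  1·m_0 + 4·m_1 + 1·m_2 = 6(Δ_1 - Δ_0) = -54
  1·m_1 + 4·m_2 + 1·m_3 = 6(Δ_2 - Δ_1) = 0
  1·m_2 + 4·m_3 + 1·m_4 = 6(Δ_3 - Δ_2) = 30
Clamped end conditions give two more equations: 2h_0·m_0 + h_0·m_1 = 6(Δ_0 - s'(-1)) = 54 and h_3·m_3 + 2h_3·m_4 = 6(s'(3) - Δ_3) = 6.
Forward elimination and back-substitution give m_0 = 549/14, m_1 = -171/7, m_2 = 9/2, m_3 = 45/7, m_4 = -3/14.
On [1, 2], with s_2(t) = a_2 + b_2·(t - 1) + c_2·(t - 1)² + d_2·(t - 1)³: c_2 = m_2/2 = 9/4, d_2 = (m_3 - m_2)/(6h_2) = 9/28, b_2 = Δ_2 - h_2(2m_2 + m_3)/6 = -53/7.

-7.5714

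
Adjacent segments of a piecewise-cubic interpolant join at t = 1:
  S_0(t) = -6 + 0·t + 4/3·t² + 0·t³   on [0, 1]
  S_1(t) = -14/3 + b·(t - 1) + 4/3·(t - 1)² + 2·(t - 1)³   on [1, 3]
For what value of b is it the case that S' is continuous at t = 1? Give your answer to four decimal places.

2.6667

S_0'(t) = 0 + 8/3·t + 0·t², so S_0'(1) = 8/3. On the right, S_1'(1) = b, so b = 8/3.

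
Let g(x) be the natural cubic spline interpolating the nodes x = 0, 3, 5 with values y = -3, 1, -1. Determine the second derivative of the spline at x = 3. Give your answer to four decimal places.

Let m_i = g''(x_i). Step sizes h_i = 3, 2; slopes of the chords Δ_i = (y_(i+1) - y_i)/h_i = 4/3, -1.
  3·m_0 + 10·m_1 + 2·m_2 = 6(Δ_1 - Δ_0) = -14
Natural end conditions: m_0 = m_2 = 0.
Hence m_0 = 0, m_1 = -7/5, m_2 = 0.

-1.4000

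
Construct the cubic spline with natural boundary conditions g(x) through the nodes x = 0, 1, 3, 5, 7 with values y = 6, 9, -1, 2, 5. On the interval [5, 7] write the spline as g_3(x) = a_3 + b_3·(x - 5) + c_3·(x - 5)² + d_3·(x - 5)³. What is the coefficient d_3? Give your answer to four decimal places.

Write M_i for g''(x_i). With h_i = 1, 2, 2, 2 and divided differences Δ_i = 3, -5, 3/2, 3/2, the continuity of g' gives the tridiagonal system
  1·M_0 + 6·M_1 + 2·M_2 = 6(Δ_1 - Δ_0) = -48
  2·M_1 + 8·M_2 + 2·M_3 = 6(Δ_2 - Δ_1) = 39
  2·M_2 + 8·M_3 + 2·M_4 = 6(Δ_3 - Δ_2) = 0
Natural end conditions: M_0 = M_4 = 0.
Forward elimination and back-substitution give M_0 = 0, M_1 = -438/41, M_2 = 330/41, M_3 = -165/82, M_4 = 0.
On [5, 7], with g_3(x) = a_3 + b_3·(x - 5) + c_3·(x - 5)² + d_3·(x - 5)³: c_3 = M_3/2 = -165/164, d_3 = (M_4 - M_3)/(6h_3) = 55/328, b_3 = Δ_3 - h_3(2M_3 + M_4)/6 = 233/82.

0.1677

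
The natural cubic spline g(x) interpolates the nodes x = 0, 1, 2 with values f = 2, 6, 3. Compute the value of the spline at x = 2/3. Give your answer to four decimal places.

Put M_i = g'' at the i-th knot. Here h = (1, 1) and Δ = (4, -3), so the interior equations h_(i-1)·M_(i-1) + 2(h_(i-1)+h_i)·M_i + h_i·M_(i+1) = 6(Δ_i − Δ_(i-1)) read
  1·M_0 + 4·M_1 + 1·M_2 = 6(Δ_1 - Δ_0) = -42
Natural end conditions: M_0 = M_2 = 0.
Solving: M_0 = 0, M_1 = -21/2, M_2 = 0.
On [0, 1], g(x) = 2 + 23/4·x + 0·x² - 7/4·x³.
With x = 2/3: g(2/3) = 287/54.

5.3148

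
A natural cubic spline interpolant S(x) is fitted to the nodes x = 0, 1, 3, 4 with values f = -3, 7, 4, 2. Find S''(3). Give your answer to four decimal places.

3.7500

With σ_i denoting the second derivative at x_i, h_i = 1, 2, 1, and Δ_i = (y_(i+1) − y_i)/h_i = 10, -3/2, -2:
  1·σ_0 + 6·σ_1 + 2·σ_2 = 6(Δ_1 - Δ_0) = -69
  2·σ_1 + 6·σ_2 + 1·σ_3 = 6(Δ_2 - Δ_1) = -3
Natural end conditions: σ_0 = σ_3 = 0.
Solving: σ_0 = 0, σ_1 = -51/4, σ_2 = 15/4, σ_3 = 0.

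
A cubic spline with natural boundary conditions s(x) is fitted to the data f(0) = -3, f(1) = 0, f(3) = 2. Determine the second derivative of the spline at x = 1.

With m_i denoting the second derivative at x_i, h_i = 1, 2, and Δ_i = (y_(i+1) − y_i)/h_i = 3, 1:
  1·m_0 + 6·m_1 + 2·m_2 = 6(Δ_1 - Δ_0) = -12
Natural end conditions: m_0 = m_2 = 0.
Hence m_0 = 0, m_1 = -2, m_2 = 0.

-2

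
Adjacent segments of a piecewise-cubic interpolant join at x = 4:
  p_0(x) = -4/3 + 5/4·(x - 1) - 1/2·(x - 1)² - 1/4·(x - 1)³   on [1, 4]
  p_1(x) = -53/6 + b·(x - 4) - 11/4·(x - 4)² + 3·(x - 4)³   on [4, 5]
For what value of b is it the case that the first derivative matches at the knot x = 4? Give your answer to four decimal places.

-8.5000

p_0'(x) = 5/4 - 1·(x - 1) - 3/4·(x - 1)², so p_0'(4) = -17/2. On the right, p_1'(4) = b, so b = -17/2.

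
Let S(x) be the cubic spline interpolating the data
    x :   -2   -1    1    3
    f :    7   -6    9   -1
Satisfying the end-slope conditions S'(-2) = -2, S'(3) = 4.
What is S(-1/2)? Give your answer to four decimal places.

Let M_i = S''(x_i). Step sizes h_i = 1, 2, 2; slopes of the chords Δ_i = (y_(i+1) - y_i)/h_i = -13, 15/2, -5.
  1·M_0 + 6·M_1 + 2·M_2 = 6(Δ_1 - Δ_0) = 123
  2·M_1 + 8·M_2 + 2·M_3 = 6(Δ_2 - Δ_1) = -75
Clamped end conditions give two more equations: 2h_0·M_0 + h_0·M_1 = 6(Δ_0 - S'(-2)) = -66 and h_2·M_2 + 2h_2·M_3 = 6(S'(3) - Δ_2) = 54.
Solving the tridiagonal system: M_0 = -1191/23, M_1 = 864/23, M_2 = -582/23, M_3 = 1203/46.
On [-1, 1], S(x) = -6 - 419/46·(x + 1) + 432/23·(x + 1)² - 241/46·(x + 1)³.
With (x + 1) = 1/2: S(-1/2) = -2397/368.

-6.5136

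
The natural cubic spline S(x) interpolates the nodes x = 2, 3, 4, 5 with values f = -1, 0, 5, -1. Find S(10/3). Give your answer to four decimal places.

1.9481

Put σ_i = S'' at the i-th knot. Here h = (1, 1, 1) and Δ = (1, 5, -6), so the interior equations h_(i-1)·σ_(i-1) + 2(h_(i-1)+h_i)·σ_i + h_i·σ_(i+1) = 6(Δ_i − Δ_(i-1)) read
  1·σ_0 + 4·σ_1 + 1·σ_2 = 6(Δ_1 - Δ_0) = 24
  1·σ_1 + 4·σ_2 + 1·σ_3 = 6(Δ_2 - Δ_1) = -66
Natural end conditions: σ_0 = σ_3 = 0.
Solving the tridiagonal system: σ_0 = 0, σ_1 = 54/5, σ_2 = -96/5, σ_3 = 0.
On [3, 4], S(x) = 0 + 23/5·(x - 3) + 27/5·(x - 3)² - 5·(x - 3)³.
With (x - 3) = 1/3: S(10/3) = 263/135.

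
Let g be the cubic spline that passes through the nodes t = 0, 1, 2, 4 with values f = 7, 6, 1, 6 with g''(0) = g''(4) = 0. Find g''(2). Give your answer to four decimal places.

8.8696

Write M_i for g''(x_i). With h_i = 1, 1, 2 and divided differences Δ_i = -1, -5, 5/2, the continuity of g' gives the tridiagonal system
  1·M_0 + 4·M_1 + 1·M_2 = 6(Δ_1 - Δ_0) = -24
  1·M_1 + 6·M_2 + 2·M_3 = 6(Δ_2 - Δ_1) = 45
Natural end conditions: M_0 = M_3 = 0.
Hence M_0 = 0, M_1 = -189/23, M_2 = 204/23, M_3 = 0.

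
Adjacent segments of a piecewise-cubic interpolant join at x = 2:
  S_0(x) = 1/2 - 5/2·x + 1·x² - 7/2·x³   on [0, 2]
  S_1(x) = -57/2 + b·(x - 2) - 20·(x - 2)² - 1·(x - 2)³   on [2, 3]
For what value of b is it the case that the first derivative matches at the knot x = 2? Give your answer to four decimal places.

-40.5000

S_0'(x) = -5/2 + 2·x - 21/2·x², so S_0'(2) = -81/2. On the right, S_1'(2) = b, so b = -81/2.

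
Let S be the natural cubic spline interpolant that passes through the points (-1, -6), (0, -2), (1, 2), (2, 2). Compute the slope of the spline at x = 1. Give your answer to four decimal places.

Let m_i = S''(x_i). Step sizes h_i = 1, 1, 1; slopes of the chords Δ_i = (y_(i+1) - y_i)/h_i = 4, 4, 0.
  1·m_0 + 4·m_1 + 1·m_2 = 6(Δ_1 - Δ_0) = 0
  1·m_1 + 4·m_2 + 1·m_3 = 6(Δ_2 - Δ_1) = -24
Natural end conditions: m_0 = m_3 = 0.
Solving: m_0 = 0, m_1 = 8/5, m_2 = -32/5, m_3 = 0.
On [1, 2], S'(x) = b_2 + 2c_2·(x - 1) + 3d_2·(x - 1)² with b_2 = Δ_2 - h_2(2m_2 + m_3)/6 = 32/15, c_2 = m_2/2 = -16/5, d_2 = (m_3 - m_2)/(6h_2) = 16/15. So S'(1) = 32/15.

2.1333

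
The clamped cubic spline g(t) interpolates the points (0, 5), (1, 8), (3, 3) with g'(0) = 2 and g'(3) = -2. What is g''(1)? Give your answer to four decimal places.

With M_i denoting the second derivative at x_i, h_i = 1, 2, and Δ_i = (y_(i+1) − y_i)/h_i = 3, -5/2:
  1·M_0 + 6·M_1 + 2·M_2 = 6(Δ_1 - Δ_0) = -33
Clamped end conditions give two more equations: 2h_0·M_0 + h_0·M_1 = 6(Δ_0 - g'(0)) = 6 and h_1·M_1 + 2h_1·M_2 = 6(g'(3) - Δ_1) = 3.
Solving the tridiagonal system: M_0 = 43/6, M_1 = -25/3, M_2 = 59/12.

-8.3333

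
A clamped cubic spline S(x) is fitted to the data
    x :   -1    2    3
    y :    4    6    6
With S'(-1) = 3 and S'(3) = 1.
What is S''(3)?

3

Put M_i = S'' at the i-th knot. Here h = (3, 1) and Δ = (2/3, 0), so the interior equations h_(i-1)·M_(i-1) + 2(h_(i-1)+h_i)·M_i + h_i·M_(i+1) = 6(Δ_i − Δ_(i-1)) read
  3·M_0 + 8·M_1 + 1·M_2 = 6(Δ_1 - Δ_0) = -4
Clamped end conditions give two more equations: 2h_0·M_0 + h_0·M_1 = 6(Δ_0 - S'(-1)) = -14 and h_1·M_1 + 2h_1·M_2 = 6(S'(3) - Δ_1) = 6.
Hence M_0 = -7/3, M_1 = 0, M_2 = 3.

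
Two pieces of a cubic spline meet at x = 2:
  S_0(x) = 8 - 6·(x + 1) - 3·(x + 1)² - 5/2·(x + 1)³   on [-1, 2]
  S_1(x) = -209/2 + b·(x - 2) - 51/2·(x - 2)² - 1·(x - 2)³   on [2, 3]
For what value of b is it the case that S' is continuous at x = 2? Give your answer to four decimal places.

-91.5000

S_0'(x) = -6 - 6·(x + 1) - 15/2·(x + 1)², so S_0'(2) = -183/2. On the right, S_1'(2) = b, so b = -183/2.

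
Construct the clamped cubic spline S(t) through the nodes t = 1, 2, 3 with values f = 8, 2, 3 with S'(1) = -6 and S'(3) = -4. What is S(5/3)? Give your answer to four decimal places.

3.2963

With M_i denoting the second derivative at x_i, h_i = 1, 1, and Δ_i = (y_(i+1) − y_i)/h_i = -6, 1:
  1·M_0 + 4·M_1 + 1·M_2 = 6(Δ_1 - Δ_0) = 42
Clamped end conditions give two more equations: 2h_0·M_0 + h_0·M_1 = 6(Δ_0 - S'(1)) = 0 and h_1·M_1 + 2h_1·M_2 = 6(S'(3) - Δ_1) = -30.
Solving the tridiagonal system: M_0 = -19/2, M_1 = 19, M_2 = -49/2.
On [1, 2], S(t) = 8 - 6·(t - 1) - 19/4·(t - 1)² + 19/4·(t - 1)³.
With (t - 1) = 2/3: S(5/3) = 89/27.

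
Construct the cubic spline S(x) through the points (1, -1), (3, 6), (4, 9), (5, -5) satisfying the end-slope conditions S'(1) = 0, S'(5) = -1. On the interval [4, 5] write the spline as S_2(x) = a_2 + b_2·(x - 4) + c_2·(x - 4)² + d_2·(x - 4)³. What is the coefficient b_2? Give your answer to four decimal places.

Put σ_i = S'' at the i-th knot. Here h = (2, 1, 1) and Δ = (7/2, 3, -14), so the interior equations h_(i-1)·σ_(i-1) + 2(h_(i-1)+h_i)·σ_i + h_i·σ_(i+1) = 6(Δ_i − Δ_(i-1)) read
  2·σ_0 + 6·σ_1 + 1·σ_2 = 6(Δ_1 - Δ_0) = -3
  1·σ_1 + 4·σ_2 + 1·σ_3 = 6(Δ_2 - Δ_1) = -102
Clamped end conditions give two more equations: 2h_0·σ_0 + h_0·σ_1 = 6(Δ_0 - S'(1)) = 21 and h_2·σ_2 + 2h_2·σ_3 = 6(S'(5) - Δ_2) = 78.
Solving the tridiagonal system: σ_0 = 53/22, σ_1 = 125/22, σ_2 = -461/11, σ_3 = 1319/22.
On [4, 5], with S_2(x) = a_2 + b_2·(x - 4) + c_2·(x - 4)² + d_2·(x - 4)³: c_2 = σ_2/2 = -461/22, d_2 = (σ_3 - σ_2)/(6h_2) = 747/44, b_2 = Δ_2 - h_2(2σ_2 + σ_3)/6 = -441/44.

-10.0227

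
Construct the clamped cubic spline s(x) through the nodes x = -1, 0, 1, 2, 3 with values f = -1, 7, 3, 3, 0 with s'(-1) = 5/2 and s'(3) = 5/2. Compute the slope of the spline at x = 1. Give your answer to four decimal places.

-3.2857

Write M_i for s''(x_i). With h_i = 1, 1, 1, 1 and divided differences Δ_i = 8, -4, 0, -3, the continuity of s' gives the tridiagonal system
  1·M_0 + 4·M_1 + 1·M_2 = 6(Δ_1 - Δ_0) = -72
  1·M_1 + 4·M_2 + 1·M_3 = 6(Δ_2 - Δ_1) = 24
  1·M_2 + 4·M_3 + 1·M_4 = 6(Δ_3 - Δ_2) = -18
Clamped end conditions give two more equations: 2h_0·M_0 + h_0·M_1 = 6(Δ_0 - s'(-1)) = 33 and h_3·M_3 + 2h_3·M_4 = 6(s'(3) - Δ_3) = 33.
Hence M_0 = 885/28, M_1 = -423/14, M_2 = 69/4, M_3 = -207/14, M_4 = 669/28.
On [1, 2], s'(x) = b_2 + 2c_2·(x - 1) + 3d_2·(x - 1)² with b_2 = Δ_2 - h_2(2M_2 + M_3)/6 = -23/7, c_2 = M_2/2 = 69/8, d_2 = (M_3 - M_2)/(6h_2) = -299/56. So s'(1) = -23/7.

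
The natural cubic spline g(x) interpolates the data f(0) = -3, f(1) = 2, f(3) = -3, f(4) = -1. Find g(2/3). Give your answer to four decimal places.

0.9583

Let σ_i = g''(x_i). Step sizes h_i = 1, 2, 1; slopes of the chords Δ_i = (y_(i+1) - y_i)/h_i = 5, -5/2, 2.
  1·σ_0 + 6·σ_1 + 2·σ_2 = 6(Δ_1 - Δ_0) = -45
  2·σ_1 + 6·σ_2 + 1·σ_3 = 6(Δ_2 - Δ_1) = 27
Natural end conditions: σ_0 = σ_3 = 0.
Solving: σ_0 = 0, σ_1 = -81/8, σ_2 = 63/8, σ_3 = 0.
On [0, 1], g(x) = -3 + 107/16·x + 0·x² - 27/16·x³.
With x = 2/3: g(2/3) = 23/24.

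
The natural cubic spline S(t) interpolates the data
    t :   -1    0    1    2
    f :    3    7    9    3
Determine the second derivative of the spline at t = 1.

-12

Write σ_i for S''(x_i). With h_i = 1, 1, 1 and divided differences Δ_i = 4, 2, -6, the continuity of S' gives the tridiagonal system
  1·σ_0 + 4·σ_1 + 1·σ_2 = 6(Δ_1 - Δ_0) = -12
  1·σ_1 + 4·σ_2 + 1·σ_3 = 6(Δ_2 - Δ_1) = -48
Natural end conditions: σ_0 = σ_3 = 0.
Hence σ_0 = 0, σ_1 = 0, σ_2 = -12, σ_3 = 0.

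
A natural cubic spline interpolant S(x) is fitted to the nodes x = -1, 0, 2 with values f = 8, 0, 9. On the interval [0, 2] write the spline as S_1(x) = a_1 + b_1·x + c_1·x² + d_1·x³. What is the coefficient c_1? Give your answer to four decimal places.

Let M_i = S''(x_i). Step sizes h_i = 1, 2; slopes of the chords Δ_i = (y_(i+1) - y_i)/h_i = -8, 9/2.
  1·M_0 + 6·M_1 + 2·M_2 = 6(Δ_1 - Δ_0) = 75
Natural end conditions: M_0 = M_2 = 0.
Hence M_0 = 0, M_1 = 25/2, M_2 = 0.
On [0, 2], with S_1(x) = a_1 + b_1·x + c_1·x² + d_1·x³: c_1 = M_1/2 = 25/4, d_1 = (M_2 - M_1)/(6h_1) = -25/24, b_1 = Δ_1 - h_1(2M_1 + M_2)/6 = -23/6.

6.2500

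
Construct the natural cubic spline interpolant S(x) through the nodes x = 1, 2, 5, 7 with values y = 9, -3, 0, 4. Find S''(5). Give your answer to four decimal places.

Put m_i = S'' at the i-th knot. Here h = (1, 3, 2) and Δ = (-12, 1, 2), so the interior equations h_(i-1)·m_(i-1) + 2(h_(i-1)+h_i)·m_i + h_i·m_(i+1) = 6(Δ_i − Δ_(i-1)) read
  1·m_0 + 8·m_1 + 3·m_2 = 6(Δ_1 - Δ_0) = 78
  3·m_1 + 10·m_2 + 2·m_3 = 6(Δ_2 - Δ_1) = 6
Natural end conditions: m_0 = m_3 = 0.
Hence m_0 = 0, m_1 = 762/71, m_2 = -186/71, m_3 = 0.

-2.6197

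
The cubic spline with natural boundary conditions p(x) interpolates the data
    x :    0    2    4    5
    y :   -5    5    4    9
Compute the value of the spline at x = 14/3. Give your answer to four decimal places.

6.9630

With M_i denoting the second derivative at x_i, h_i = 2, 2, 1, and Δ_i = (y_(i+1) − y_i)/h_i = 5, -1/2, 5:
  2·M_0 + 8·M_1 + 2·M_2 = 6(Δ_1 - Δ_0) = -33
  2·M_1 + 6·M_2 + 1·M_3 = 6(Δ_2 - Δ_1) = 33
Natural end conditions: M_0 = M_3 = 0.
Solving: M_0 = 0, M_1 = -6, M_2 = 15/2, M_3 = 0.
On [4, 5], p(x) = 4 + 5/2·(x - 4) + 15/4·(x - 4)² - 5/4·(x - 4)³.
With (x - 4) = 2/3: p(14/3) = 188/27.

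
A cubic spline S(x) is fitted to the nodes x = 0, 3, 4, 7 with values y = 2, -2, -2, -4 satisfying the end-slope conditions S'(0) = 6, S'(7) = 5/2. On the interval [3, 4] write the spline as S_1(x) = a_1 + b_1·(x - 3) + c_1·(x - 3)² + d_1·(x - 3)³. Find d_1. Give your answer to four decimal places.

Put σ_i = S'' at the i-th knot. Here h = (3, 1, 3) and Δ = (-4/3, 0, -2/3), so the interior equations h_(i-1)·σ_(i-1) + 2(h_(i-1)+h_i)·σ_i + h_i·σ_(i+1) = 6(Δ_i − Δ_(i-1)) read
  3·σ_0 + 8·σ_1 + 1·σ_2 = 6(Δ_1 - Δ_0) = 8
  1·σ_1 + 8·σ_2 + 3·σ_3 = 6(Δ_2 - Δ_1) = -4
Clamped end conditions give two more equations: 2h_0·σ_0 + h_0·σ_1 = 6(Δ_0 - S'(0)) = -44 and h_2·σ_2 + 2h_2·σ_3 = 6(S'(7) - Δ_2) = 19.
Solving: σ_0 = -1627/165, σ_1 = 278/55, σ_2 = -157/55, σ_3 = 758/165.
On [3, 4], with S_1(x) = a_1 + b_1·(x - 3) + c_1·(x - 3)² + d_1·(x - 3)³: c_1 = σ_1/2 = 139/55, d_1 = (σ_2 - σ_1)/(6h_1) = -29/22, b_1 = Δ_1 - h_1(2σ_1 + σ_2)/6 = -133/110.

-1.3182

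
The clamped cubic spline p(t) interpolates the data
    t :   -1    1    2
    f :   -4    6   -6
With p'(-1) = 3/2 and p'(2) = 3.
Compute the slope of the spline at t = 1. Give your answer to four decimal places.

Let σ_i = p''(x_i). Step sizes h_i = 2, 1; slopes of the chords Δ_i = (y_(i+1) - y_i)/h_i = 5, -12.
  2·σ_0 + 6·σ_1 + 1·σ_2 = 6(Δ_1 - Δ_0) = -102
Clamped end conditions give two more equations: 2h_0·σ_0 + h_0·σ_1 = 6(Δ_0 - p'(-1)) = 21 and h_1·σ_1 + 2h_1·σ_2 = 6(p'(2) - Δ_1) = 90.
Solving the tridiagonal system: σ_0 = 91/4, σ_1 = -35, σ_2 = 125/2.
On [1, 2], p'(t) = b_1 + 2c_1·(t - 1) + 3d_1·(t - 1)² with b_1 = Δ_1 - h_1(2σ_1 + σ_2)/6 = -43/4, c_1 = σ_1/2 = -35/2, d_1 = (σ_2 - σ_1)/(6h_1) = 65/4. So p'(1) = -43/4.

-10.7500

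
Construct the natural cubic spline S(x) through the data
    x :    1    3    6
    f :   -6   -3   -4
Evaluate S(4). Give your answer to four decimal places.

-2.7222

With σ_i denoting the second derivative at x_i, h_i = 2, 3, and Δ_i = (y_(i+1) − y_i)/h_i = 3/2, -1/3:
  2·σ_0 + 10·σ_1 + 3·σ_2 = 6(Δ_1 - Δ_0) = -11
Natural end conditions: σ_0 = σ_2 = 0.
Forward elimination and back-substitution give σ_0 = 0, σ_1 = -11/10, σ_2 = 0.
On [3, 6], S(x) = -3 + 23/30·(x - 3) - 11/20·(x - 3)² + 11/180·(x - 3)³.
With (x - 3) = 1: S(4) = -49/18.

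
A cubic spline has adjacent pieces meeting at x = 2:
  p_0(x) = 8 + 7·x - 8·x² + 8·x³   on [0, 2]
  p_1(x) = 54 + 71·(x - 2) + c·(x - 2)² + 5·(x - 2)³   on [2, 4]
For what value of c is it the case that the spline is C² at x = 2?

p_0''(x) = -16 + 48·x, so p_0''(2) = 80. On the right, p_1''(2) = 2c, so c = 40.

40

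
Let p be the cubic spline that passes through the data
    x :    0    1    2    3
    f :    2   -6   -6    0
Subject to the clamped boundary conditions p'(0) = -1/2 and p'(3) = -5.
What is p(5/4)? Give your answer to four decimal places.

-7.4578

Let m_i = p''(x_i). Step sizes h_i = 1, 1, 1; slopes of the chords Δ_i = (y_(i+1) - y_i)/h_i = -8, 0, 6.
  1·m_0 + 4·m_1 + 1·m_2 = 6(Δ_1 - Δ_0) = 48
  1·m_1 + 4·m_2 + 1·m_3 = 6(Δ_2 - Δ_1) = 36
Clamped end conditions give two more equations: 2h_0·m_0 + h_0·m_1 = 6(Δ_0 - p'(0)) = -45 and h_2·m_2 + 2h_2·m_3 = 6(p'(3) - Δ_2) = -66.
Solving: m_0 = -152/5, m_1 = 79/5, m_2 = 76/5, m_3 = -203/5.
On [1, 2], p(x) = -6 - 39/5·(x - 1) + 79/10·(x - 1)² - 1/10·(x - 1)³.
With (x - 1) = 1/4: p(5/4) = -4773/640.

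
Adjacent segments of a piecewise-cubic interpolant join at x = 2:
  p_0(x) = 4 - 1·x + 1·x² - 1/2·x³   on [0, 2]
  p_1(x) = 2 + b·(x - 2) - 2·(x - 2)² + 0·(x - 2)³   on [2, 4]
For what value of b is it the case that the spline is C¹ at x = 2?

p_0'(x) = -1 + 2·x - 3/2·x², so p_0'(2) = -3. On the right, p_1'(2) = b, so b = -3.

-3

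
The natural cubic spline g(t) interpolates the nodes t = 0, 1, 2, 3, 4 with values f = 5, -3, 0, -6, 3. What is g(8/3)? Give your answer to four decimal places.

With M_i denoting the second derivative at x_i, h_i = 1, 1, 1, 1, and Δ_i = (y_(i+1) − y_i)/h_i = -8, 3, -6, 9:
  1·M_0 + 4·M_1 + 1·M_2 = 6(Δ_1 - Δ_0) = 66
  1·M_1 + 4·M_2 + 1·M_3 = 6(Δ_2 - Δ_1) = -54
  1·M_2 + 4·M_3 + 1·M_4 = 6(Δ_3 - Δ_2) = 90
Natural end conditions: M_0 = M_4 = 0.
Solving: M_0 = 0, M_1 = 162/7, M_2 = -186/7, M_3 = 204/7, M_4 = 0.
On [2, 3], g(t) = 0 - 2·(t - 2) - 93/7·(t - 2)² + 65/7·(t - 2)³.
With (t - 2) = 2/3: g(8/3) = -848/189.

-4.4868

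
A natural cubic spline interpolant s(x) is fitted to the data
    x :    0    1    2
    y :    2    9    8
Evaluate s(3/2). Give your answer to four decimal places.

Put M_i = s'' at the i-th knot. Here h = (1, 1) and Δ = (7, -1), so the interior equations h_(i-1)·M_(i-1) + 2(h_(i-1)+h_i)·M_i + h_i·M_(i+1) = 6(Δ_i − Δ_(i-1)) read
  1·M_0 + 4·M_1 + 1·M_2 = 6(Δ_1 - Δ_0) = -48
Natural end conditions: M_0 = M_2 = 0.
Solving the tridiagonal system: M_0 = 0, M_1 = -12, M_2 = 0.
On [1, 2], s(x) = 9 + 3·(x - 1) - 6·(x - 1)² + 2·(x - 1)³.
With (x - 1) = 1/2: s(3/2) = 37/4.

9.2500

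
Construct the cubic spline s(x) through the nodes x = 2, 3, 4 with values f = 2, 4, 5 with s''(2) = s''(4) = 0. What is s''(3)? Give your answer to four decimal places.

-1.5000

Put m_i = s'' at the i-th knot. Here h = (1, 1) and Δ = (2, 1), so the interior equations h_(i-1)·m_(i-1) + 2(h_(i-1)+h_i)·m_i + h_i·m_(i+1) = 6(Δ_i − Δ_(i-1)) read
  1·m_0 + 4·m_1 + 1·m_2 = 6(Δ_1 - Δ_0) = -6
Natural end conditions: m_0 = m_2 = 0.
Solving: m_0 = 0, m_1 = -3/2, m_2 = 0.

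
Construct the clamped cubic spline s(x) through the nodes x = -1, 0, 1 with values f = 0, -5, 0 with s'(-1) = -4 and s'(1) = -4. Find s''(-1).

With σ_i denoting the second derivative at x_i, h_i = 1, 1, and Δ_i = (y_(i+1) − y_i)/h_i = -5, 5:
  1·σ_0 + 4·σ_1 + 1·σ_2 = 6(Δ_1 - Δ_0) = 60
Clamped end conditions give two more equations: 2h_0·σ_0 + h_0·σ_1 = 6(Δ_0 - s'(-1)) = -6 and h_1·σ_1 + 2h_1·σ_2 = 6(s'(1) - Δ_1) = -54.
Hence σ_0 = -18, σ_1 = 30, σ_2 = -42.

-18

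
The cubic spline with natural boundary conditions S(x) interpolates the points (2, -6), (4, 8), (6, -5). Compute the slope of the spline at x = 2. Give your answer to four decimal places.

With M_i denoting the second derivative at x_i, h_i = 2, 2, and Δ_i = (y_(i+1) − y_i)/h_i = 7, -13/2:
  2·M_0 + 8·M_1 + 2·M_2 = 6(Δ_1 - Δ_0) = -81
Natural end conditions: M_0 = M_2 = 0.
Forward elimination and back-substitution give M_0 = 0, M_1 = -81/8, M_2 = 0.
On [2, 4], S'(x) = b_0 + 2c_0·(x - 2) + 3d_0·(x - 2)² with b_0 = Δ_0 - h_0(2M_0 + M_1)/6 = 83/8, c_0 = M_0/2 = 0, d_0 = (M_1 - M_0)/(6h_0) = -27/32. So S'(2) = 83/8.

10.3750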